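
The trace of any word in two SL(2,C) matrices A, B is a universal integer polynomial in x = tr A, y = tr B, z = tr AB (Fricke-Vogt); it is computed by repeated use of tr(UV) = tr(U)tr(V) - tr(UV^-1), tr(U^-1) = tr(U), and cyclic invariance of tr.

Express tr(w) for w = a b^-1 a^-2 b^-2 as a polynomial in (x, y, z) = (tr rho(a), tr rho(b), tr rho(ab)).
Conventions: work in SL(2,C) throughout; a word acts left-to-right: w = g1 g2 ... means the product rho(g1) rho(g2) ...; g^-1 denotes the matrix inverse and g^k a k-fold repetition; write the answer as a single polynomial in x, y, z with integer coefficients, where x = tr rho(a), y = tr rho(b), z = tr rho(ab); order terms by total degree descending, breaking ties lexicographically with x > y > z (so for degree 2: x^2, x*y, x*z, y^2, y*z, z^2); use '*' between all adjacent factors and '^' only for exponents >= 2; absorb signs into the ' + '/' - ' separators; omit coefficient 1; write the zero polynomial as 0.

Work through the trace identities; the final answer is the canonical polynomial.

trace(b^-1) = trace(b) = y
trace(b^-1 a) = trace(a) trace(b) - trace(a b) = x*y - z
trace(a^-1 b^-1) = trace(b^-1) trace(a) - trace(b^-1 a) = z
trace(a^-1 b^-2) = trace(a^-1 b^-1) trace(b) - trace(a^-1) = y*z - x
trace(b a b a) = trace(a b) trace(a b) - trace(1) = z^2 - 2
trace(a b a^-1 b) = trace(b a b) trace(a) - trace(b a b a) = x*y*z - x^2 - z^2 + 2
trace(a^-1 b^-1 a b) = trace(a b a^-1) trace(b) - trace(a b a^-1 b) = -x*y*z + x^2 + y^2 + z^2 - 2
trace(b^-1 a b a^-2) = trace(a^-1 b^-1 a b) trace(a) - trace(a^-1 b^-1 a b a) = -x^2*y*z + x^3 + x*y^2 + x*z^2 - 3*x
trace(a^-2 b^-2 a b) = trace(b^-1 a b a^-2) trace(b) - trace(b^-1 a b a^-2 b) = -x^2*y^2*z + x^3*y + x*y^3 + x*y*z^2 - 4*x*y + z
trace(a b^-1 a^-2 b^-2) = trace(a^-2 b^-2 a) trace(b) - trace(a^-2 b^-2 a b) = x^2*y^2*z - x^3*y - x*y^3 - x*y*z^2 + y^2*z + 3*x*y - z

x^2*y^2*z - x^3*y - x*y^3 - x*y*z^2 + y^2*z + 3*x*y - z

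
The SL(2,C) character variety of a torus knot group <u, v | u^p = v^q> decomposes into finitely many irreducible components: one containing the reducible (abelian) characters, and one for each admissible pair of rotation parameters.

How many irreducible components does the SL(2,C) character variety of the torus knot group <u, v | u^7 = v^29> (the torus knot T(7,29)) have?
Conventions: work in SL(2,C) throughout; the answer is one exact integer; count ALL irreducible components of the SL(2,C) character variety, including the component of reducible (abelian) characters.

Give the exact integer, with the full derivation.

85

In the torus knot group T(7,29), u^7 = v^29 is central, so an irreducible representation sends it to +I or -I (Schur).
On an irreducible component, tr(u) is locked at 2*cos(pi*alpha/7) for some alpha in 1..6, and tr(v) at 2*cos(pi*beta/29) for some beta in 1..28.
u^7 = (-1)^alpha I and v^29 = (-1)^beta I must agree, so alpha and beta have equal parity.
Counting: 3 odd alphas x 14 odd betas + 3 even alphas x 14 even betas = 42 + 42 = 84.
components with irreducible characters: 84; plus the single component of reducible (abelian) characters: total 85.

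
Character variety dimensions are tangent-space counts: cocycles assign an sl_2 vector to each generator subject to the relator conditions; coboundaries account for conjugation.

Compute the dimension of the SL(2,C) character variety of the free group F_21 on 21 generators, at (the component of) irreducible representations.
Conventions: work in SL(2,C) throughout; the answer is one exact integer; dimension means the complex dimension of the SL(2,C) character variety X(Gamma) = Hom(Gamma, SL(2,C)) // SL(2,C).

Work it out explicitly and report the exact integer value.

60

Gamma = F_21 has 21 generators and no relators.
Z^1(Gamma, Ad rho) = (sl_2)^21: a cocycle is a free choice of one sl_2 vector per generator, so dim Z^1 = 3*21 = 63.
At an irreducible rho the centralizer of the image in sl_2 is 0, so the coboundary map sl_2 -> Z^1 is injective: dim B^1 = 3.
Therefore dim X = 63 - 3 = 60.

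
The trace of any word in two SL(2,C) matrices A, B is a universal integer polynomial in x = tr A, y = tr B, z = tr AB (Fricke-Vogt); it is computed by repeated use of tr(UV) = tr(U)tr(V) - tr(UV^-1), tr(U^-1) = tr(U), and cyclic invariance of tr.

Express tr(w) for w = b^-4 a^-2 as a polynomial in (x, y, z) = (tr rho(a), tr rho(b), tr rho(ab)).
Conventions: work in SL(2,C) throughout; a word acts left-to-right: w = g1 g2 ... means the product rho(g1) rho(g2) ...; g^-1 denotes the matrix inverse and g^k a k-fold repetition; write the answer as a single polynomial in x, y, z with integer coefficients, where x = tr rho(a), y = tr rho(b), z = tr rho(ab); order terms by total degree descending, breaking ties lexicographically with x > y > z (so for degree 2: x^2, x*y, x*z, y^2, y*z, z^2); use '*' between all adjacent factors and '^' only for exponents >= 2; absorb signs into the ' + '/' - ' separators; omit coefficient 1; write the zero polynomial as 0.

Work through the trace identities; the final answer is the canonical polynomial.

x*y^3*z - x^2*y^2 - y^4 - 2*x*y*z + x^2 + 4*y^2 - 2

so tr(b^-1) = tr(b) = y
reduce: tr(b^-1 a) = tr(a) tr(b) - tr(a b)  (eliminate b^-1) = x*y - z
tr(a^-1 b^-1) = tr(b^-1) tr(a) - tr(b^-1 a)  (eliminate a^-1) = z
tr(b^-2 a^-1) = tr(a^-1 b^-1) tr(b) - tr(a^-1)  (eliminate b^-1) = y*z - x
reduce: tr(b^-2) = tr(b^-1) tr(b) - tr(1)  (eliminate b^-1) = y^2 - 2
tr(b^-1 a^-2 b^-1) = tr(b^-2 a^-1) tr(a) - tr(b^-2)  (eliminate a^-1) = x*y*z - x^2 - y^2 + 2
tr(a^-2) = tr(a^-1) tr(a) - tr(1)  (eliminate a^-1) = x^2 - 2
so tr(a^-2 b) = tr(a^-1 b) tr(a) - tr(a^-1 b a)  (eliminate a^-1) = x^2*y - x*z - y
tr(b^-1 a^-2) = tr(a^-2) tr(b) - tr(a^-2 b)  (eliminate b^-1) = x*z - y
reduce: tr(b^-3 a^-2) = tr(b^-1 a^-2 b^-1) tr(b) - tr(b^-1 a^-2)  (eliminate b^-1) = x*y^2*z - x^2*y - y^3 - x*z + 3*y
so tr(b^-4 a^-2) = tr(b^-3 a^-2) tr(b) - tr(b^-3 a^-2 b)  (eliminate b^-1) = x*y^3*z - x^2*y^2 - y^4 - 2*x*y*z + x^2 + 4*y^2 - 2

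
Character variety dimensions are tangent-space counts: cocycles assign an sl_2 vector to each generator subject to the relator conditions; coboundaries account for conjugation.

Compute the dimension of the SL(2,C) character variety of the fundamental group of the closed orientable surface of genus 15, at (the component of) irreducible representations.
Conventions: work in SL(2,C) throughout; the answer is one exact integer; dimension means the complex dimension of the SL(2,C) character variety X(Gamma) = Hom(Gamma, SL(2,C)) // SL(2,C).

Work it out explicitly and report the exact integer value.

The genus-15 surface group: 2g = 30 generators, one relator prod [a_i, b_i].
Before the relator condition, cocycle space has dim 3*30 = 90.
At an irreducible rho, H^2 = coker(d_2) vanishes (Poincare duality: H^2 is dual to H^0 = invariants = 0), so d_2 is surjective onto sl_2 and dim Z^1 = 90 - 3 = 87.
Coboundaries contribute dim B^1 = 3 (injective at irreducible rho).
dim H^1 = 87 - 3 = 84 = dim X.

84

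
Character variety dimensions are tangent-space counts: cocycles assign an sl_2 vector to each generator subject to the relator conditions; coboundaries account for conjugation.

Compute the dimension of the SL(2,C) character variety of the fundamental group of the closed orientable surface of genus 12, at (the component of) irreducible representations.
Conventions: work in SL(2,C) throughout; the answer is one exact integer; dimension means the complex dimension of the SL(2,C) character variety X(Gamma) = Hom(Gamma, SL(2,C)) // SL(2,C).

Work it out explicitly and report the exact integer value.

The genus-12 surface group: 2g = 24 generators, one relator prod [a_i, b_i].
Unconstrained cocycle data is one sl_2 vector per generator (72 dimensions), cut by the relator condition d_2(z) = 0.
d_2 is surjective at irreducible rho (its cokernel H^2 is dual to H^0 = 0), so dim Z^1 = 72 - 3 = 69.
Coboundaries contribute dim B^1 = 3 (injective at irreducible rho).
dim X = dim H^1 = 69 - 3 = 66.

66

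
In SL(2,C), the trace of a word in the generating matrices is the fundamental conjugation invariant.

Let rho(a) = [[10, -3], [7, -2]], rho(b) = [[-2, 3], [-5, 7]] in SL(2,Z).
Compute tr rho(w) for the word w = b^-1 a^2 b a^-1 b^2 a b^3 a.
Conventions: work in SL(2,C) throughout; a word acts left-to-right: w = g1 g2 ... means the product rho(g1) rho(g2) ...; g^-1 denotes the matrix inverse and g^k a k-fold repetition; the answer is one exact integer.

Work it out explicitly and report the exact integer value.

rho(b^-1) = [[7, -3], [5, -2]]
... * rho(a) = [[10, -3], [7, -2]]  ->  [[49, -15], [36, -11]]
... * rho(a) = [[10, -3], [7, -2]]  ->  [[385, -117], [283, -86]]
... * rho(b) = [[-2, 3], [-5, 7]]  ->  [[-185, 336], [-136, 247]]
... * rho(a^-1) = [[-2, 3], [-7, 10]]  ->  [[-1982, 2805], [-1457, 2062]]
... * rho(b) = [[-2, 3], [-5, 7]]  ->  [[-10061, 13689], [-7396, 10063]]
... * rho(b) = [[-2, 3], [-5, 7]]  ->  [[-48323, 65640], [-35523, 48253]]
... * rho(a) = [[10, -3], [7, -2]]  ->  [[-23750, 13689], [-17459, 10063]]
... * rho(b) = [[-2, 3], [-5, 7]]  ->  [[-20945, 24573], [-15397, 18064]]
... * rho(b) = [[-2, 3], [-5, 7]]  ->  [[-80975, 109176], [-59526, 80257]]
... * rho(b) = [[-2, 3], [-5, 7]]  ->  [[-383930, 521307], [-282233, 383221]]
... * rho(a) = [[10, -3], [7, -2]]  ->  [[-190151, 109176], [-139783, 80257]]
tr = -190151 + 80257 = -109894

-109894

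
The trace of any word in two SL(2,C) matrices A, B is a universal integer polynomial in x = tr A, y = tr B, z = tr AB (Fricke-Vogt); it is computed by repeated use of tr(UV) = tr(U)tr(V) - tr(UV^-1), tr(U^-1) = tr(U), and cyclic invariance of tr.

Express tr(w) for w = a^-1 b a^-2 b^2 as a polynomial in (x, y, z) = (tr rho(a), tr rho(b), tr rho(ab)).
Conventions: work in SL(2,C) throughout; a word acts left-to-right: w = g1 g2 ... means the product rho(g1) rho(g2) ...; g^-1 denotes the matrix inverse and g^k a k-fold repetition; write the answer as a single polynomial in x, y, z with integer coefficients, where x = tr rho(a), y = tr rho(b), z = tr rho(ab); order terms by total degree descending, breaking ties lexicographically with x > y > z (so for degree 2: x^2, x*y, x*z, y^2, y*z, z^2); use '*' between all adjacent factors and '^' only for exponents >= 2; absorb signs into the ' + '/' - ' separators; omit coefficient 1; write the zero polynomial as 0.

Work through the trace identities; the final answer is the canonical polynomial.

next, tr(b^2) = tr(b) tr(b) - tr(1)   [square of b] = y^2 - 2
tr(b^3) = tr(b) tr(b^2) - tr(b)   [square of b] = y^3 - 3*y
tr(a b^2) = tr(b) tr(a b) - tr(a)   [square of b] = y*z - x
and tr(b^3 a) = tr(b) tr(a b^2) - tr(a b)   [square of b] = y^2*z - x*y - z
tr(b^2 a^-1 b) = tr(b^3) tr(a) - tr(b^3 a)   [inverse elimination on a] = x*y^3 - y^2*z - 2*x*y + z
tr(a b a b) = tr(b a) tr(b a) - tr(1)   [split at a repeated b] = z^2 - 2
next, tr(a b a) = tr(a) tr(b a) - tr(b)   [square of a] = x*z - y
tr(b a b^2 a) = tr(b) tr(a b a b) - tr(a b a)   [square of b] = y*z^2 - x*z - y
tr(b^2 a^-1 b a) = tr(b a b^2) tr(a) - tr(b a b^2 a)   [inverse elimination on a] = x*y^2*z - x^2*y - y*z^2 + y
next, tr(a^-1 b^2 a^-1 b) = tr(b^2 a^-1 b) tr(a) - tr(b^2 a^-1 b a)   [inverse elimination on a] = x^2*y^3 - 2*x*y^2*z - x^2*y + y*z^2 + x*z - y
tr(a^-1 b a^-2 b^2) = tr(a^-1 b^2 a^-1 b) tr(a) - tr(a^-1 b^2 a^-1 b a)   [inverse elimination on a] = x^3*y^3 - 2*x^2*y^2*z - x^3*y - x*y^3 + x*y*z^2 + x^2*z + y^2*z + x*y - z

x^3*y^3 - 2*x^2*y^2*z - x^3*y - x*y^3 + x*y*z^2 + x^2*z + y^2*z + x*y - z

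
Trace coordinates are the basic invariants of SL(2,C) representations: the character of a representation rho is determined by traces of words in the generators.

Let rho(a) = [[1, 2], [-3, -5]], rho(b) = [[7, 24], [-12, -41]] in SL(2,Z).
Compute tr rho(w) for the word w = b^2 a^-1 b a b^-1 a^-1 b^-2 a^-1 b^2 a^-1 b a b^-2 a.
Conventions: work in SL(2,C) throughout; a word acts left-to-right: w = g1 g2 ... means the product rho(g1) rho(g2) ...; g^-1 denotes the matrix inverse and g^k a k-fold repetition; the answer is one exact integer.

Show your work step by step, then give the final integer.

rho(b) = [[7, 24], [-12, -41]]
... * rho(b) = [[7, 24], [-12, -41]]  ->  [[-239, -816], [408, 1393]]
... * rho(a^-1) = [[-5, -2], [3, 1]]  ->  [[-1253, -338], [2139, 577]]
... * rho(b) = [[7, 24], [-12, -41]]  ->  [[-4715, -16214], [8049, 27679]]
... * rho(a) = [[1, 2], [-3, -5]]  ->  [[43927, 71640], [-74988, -122297]]
... * rho(b^-1) = [[-41, -24], [12, 7]]  ->  [[-941327, -552768], [1606944, 943633]]
... * rho(a^-1) = [[-5, -2], [3, 1]]  ->  [[3048331, 1329886], [-5203821, -2270255]]
... * rho(b^-1) = [[-41, -24], [12, 7]]  ->  [[-109022939, -63850742], [186113601, 108999919]]
... * rho(b^-1) = [[-41, -24], [12, 7]]  ->  [[3703731595, 2169595342], [-6322658613, -3703726991]]
... * rho(a^-1) = [[-5, -2], [3, 1]]  ->  [[-12009871949, -5237867848], [20502112092, 8941590235]]
... * rho(b) = [[7, 24], [-12, -41]]  ->  [[-21214689467, -73484345008], [36215701824, 125445490573]]
... * rho(b) = [[7, 24], [-12, -41]]  ->  [[733309313827, 2503705598120], [-1251835974108, -4274088269717]]
... * rho(a^-1) = [[-5, -2], [3, 1]]  ->  [[3844570225225, 1037086970466], [-6563084938611, -1770416321501]]
... * rho(b) = [[7, 24], [-12, -41]]  ->  [[14466947930983, 49749119616294], [-24696598712265, -84926969345123]]
... * rho(a) = [[1, 2], [-3, -5]]  ->  [[-134780410917899, -219811702219504], [230084309323104, 375241649301085]]
... * rho(b^-1) = [[-41, -24], [12, 7]]  ->  [[2888256420999811, 1696047946493048], [-4930556890634244, -2895331878646901]]
... * rho(b^-1) = [[-41, -24], [12, 7]]  ->  [[-98065937903075675, -57445818478544128], [167408849972241192, 98066042224693549]]
... * rho(a) = [[1, 2], [-3, -5]]  ->  [[74271517532556709, 91097216586569290], [-126789276701839455, -155512511178985361]]
tr = 74271517532556709 + -155512511178985361 = -81240993646428652

-81240993646428652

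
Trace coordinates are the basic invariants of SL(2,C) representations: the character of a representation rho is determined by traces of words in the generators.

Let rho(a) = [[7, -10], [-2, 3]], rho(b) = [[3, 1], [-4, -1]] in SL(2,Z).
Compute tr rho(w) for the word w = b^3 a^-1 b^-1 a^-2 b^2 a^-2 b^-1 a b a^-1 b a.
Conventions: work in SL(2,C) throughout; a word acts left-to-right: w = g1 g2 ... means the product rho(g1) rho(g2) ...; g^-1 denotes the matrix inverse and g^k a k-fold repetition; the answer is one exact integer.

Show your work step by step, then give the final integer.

rho(b) = [[3, 1], [-4, -1]]
... * rho(b) = [[3, 1], [-4, -1]]  ->  [[5, 2], [-8, -3]]
... * rho(b) = [[3, 1], [-4, -1]]  ->  [[7, 3], [-12, -5]]
... * rho(a^-1) = [[3, 10], [2, 7]]  ->  [[27, 91], [-46, -155]]
... * rho(b^-1) = [[-1, -1], [4, 3]]  ->  [[337, 246], [-574, -419]]
... * rho(a^-1) = [[3, 10], [2, 7]]  ->  [[1503, 5092], [-2560, -8673]]
... * rho(a^-1) = [[3, 10], [2, 7]]  ->  [[14693, 50674], [-25026, -86311]]
... * rho(b) = [[3, 1], [-4, -1]]  ->  [[-158617, -35981], [270166, 61285]]
... * rho(b) = [[3, 1], [-4, -1]]  ->  [[-331927, -122636], [565358, 208881]]
... * rho(a^-1) = [[3, 10], [2, 7]]  ->  [[-1241053, -4177722], [2113836, 7115747]]
... * rho(a^-1) = [[3, 10], [2, 7]]  ->  [[-12078603, -41654584], [20573002, 70948589]]
... * rho(b^-1) = [[-1, -1], [4, 3]]  ->  [[-154539733, -112885149], [263221354, 192272765]]
... * rho(a) = [[7, -10], [-2, 3]]  ->  [[-856007833, 1206741883], [1458003948, -2055395245]]
... * rho(b) = [[3, 1], [-4, -1]]  ->  [[-7394991031, -2062749716], [12595592824, 3513399193]]
... * rho(a^-1) = [[3, 10], [2, 7]]  ->  [[-26310472525, -88389158322], [44813576858, 150549722591]]
... * rho(b) = [[3, 1], [-4, -1]]  ->  [[274625215713, 62078685797], [-467758159790, -105736145733]]
... * rho(a) = [[7, -10], [-2, 3]]  ->  [[1798219138397, -2560016099739], [-3062834827064, 4360373160701]]
tr = 1798219138397 + 4360373160701 = 6158592299098

6158592299098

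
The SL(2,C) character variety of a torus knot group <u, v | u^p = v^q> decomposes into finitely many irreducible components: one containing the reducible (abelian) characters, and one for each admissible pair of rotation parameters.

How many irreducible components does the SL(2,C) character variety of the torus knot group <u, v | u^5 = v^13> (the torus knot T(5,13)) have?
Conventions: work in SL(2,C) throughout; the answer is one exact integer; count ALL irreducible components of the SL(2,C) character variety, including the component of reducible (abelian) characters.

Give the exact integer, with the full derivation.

For T(5,13): irreducibility forces the central element u^5 = v^13 to one of +I, -I.
This locks tr(u) to 2*cos(pi*alpha/5), alpha in 1..4, and tr(v) to 2*cos(pi*beta/13), beta in 1..12, on each component of irreducible characters.
The two central values (-1)^alpha I and (-1)^beta I must be the same matrix, so alpha and beta share a parity.
count pairs: odd alpha (2 choices) x odd beta (6), plus even alpha (2) x even beta (6): 2*6 + 2*6 = 24.
components with irreducible characters: 24; plus the single component of reducible (abelian) characters: total 25.

25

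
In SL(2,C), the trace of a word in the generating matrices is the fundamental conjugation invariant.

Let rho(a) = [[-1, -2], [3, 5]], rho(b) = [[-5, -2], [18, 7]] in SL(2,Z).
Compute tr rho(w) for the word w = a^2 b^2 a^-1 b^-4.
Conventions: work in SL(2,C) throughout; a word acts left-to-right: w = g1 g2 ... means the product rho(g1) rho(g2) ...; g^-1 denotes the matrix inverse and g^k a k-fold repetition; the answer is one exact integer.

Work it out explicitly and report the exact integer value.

rho(a) = [[-1, -2], [3, 5]]
... * rho(a) = [[-1, -2], [3, 5]]  ->  [[-5, -8], [12, 19]]
... * rho(b) = [[-5, -2], [18, 7]]  ->  [[-119, -46], [282, 109]]
... * rho(b) = [[-5, -2], [18, 7]]  ->  [[-233, -84], [552, 199]]
... * rho(a^-1) = [[5, 2], [-3, -1]]  ->  [[-913, -382], [2163, 905]]
... * rho(b^-1) = [[7, 2], [-18, -5]]  ->  [[485, 84], [-1149, -199]]
... * rho(b^-1) = [[7, 2], [-18, -5]]  ->  [[1883, 550], [-4461, -1303]]
... * rho(b^-1) = [[7, 2], [-18, -5]]  ->  [[3281, 1016], [-7773, -2407]]
... * rho(b^-1) = [[7, 2], [-18, -5]]  ->  [[4679, 1482], [-11085, -3511]]
tr = 4679 + -3511 = 1168

1168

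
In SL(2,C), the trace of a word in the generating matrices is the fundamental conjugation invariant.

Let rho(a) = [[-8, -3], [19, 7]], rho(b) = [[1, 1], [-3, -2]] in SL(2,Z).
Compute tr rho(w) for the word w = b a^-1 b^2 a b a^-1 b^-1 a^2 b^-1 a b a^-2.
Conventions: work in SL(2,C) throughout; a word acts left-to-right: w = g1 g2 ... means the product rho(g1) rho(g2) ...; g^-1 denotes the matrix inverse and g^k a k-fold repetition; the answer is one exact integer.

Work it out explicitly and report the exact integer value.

rho(b) = [[1, 1], [-3, -2]]
... * rho(a^-1) = [[7, 3], [-19, -8]]  ->  [[-12, -5], [17, 7]]
... * rho(b) = [[1, 1], [-3, -2]]  ->  [[3, -2], [-4, 3]]
... * rho(b) = [[1, 1], [-3, -2]]  ->  [[9, 7], [-13, -10]]
... * rho(a) = [[-8, -3], [19, 7]]  ->  [[61, 22], [-86, -31]]
... * rho(b) = [[1, 1], [-3, -2]]  ->  [[-5, 17], [7, -24]]
... * rho(a^-1) = [[7, 3], [-19, -8]]  ->  [[-358, -151], [505, 213]]
... * rho(b^-1) = [[-2, -1], [3, 1]]  ->  [[263, 207], [-371, -292]]
... * rho(a) = [[-8, -3], [19, 7]]  ->  [[1829, 660], [-2580, -931]]
... * rho(a) = [[-8, -3], [19, 7]]  ->  [[-2092, -867], [2951, 1223]]
... * rho(b^-1) = [[-2, -1], [3, 1]]  ->  [[1583, 1225], [-2233, -1728]]
... * rho(a) = [[-8, -3], [19, 7]]  ->  [[10611, 3826], [-14968, -5397]]
... * rho(b) = [[1, 1], [-3, -2]]  ->  [[-867, 2959], [1223, -4174]]
... * rho(a^-1) = [[7, 3], [-19, -8]]  ->  [[-62290, -26273], [87867, 37061]]
... * rho(a^-1) = [[7, 3], [-19, -8]]  ->  [[63157, 23314], [-89090, -32887]]
tr = 63157 + -32887 = 30270

30270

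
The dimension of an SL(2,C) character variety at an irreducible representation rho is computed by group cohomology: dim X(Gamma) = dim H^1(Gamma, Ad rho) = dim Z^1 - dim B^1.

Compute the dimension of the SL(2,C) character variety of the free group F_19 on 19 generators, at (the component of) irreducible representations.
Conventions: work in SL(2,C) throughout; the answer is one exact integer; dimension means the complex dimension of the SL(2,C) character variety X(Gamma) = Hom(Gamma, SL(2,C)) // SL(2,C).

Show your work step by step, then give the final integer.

54

Gamma = F_19 has 19 generators and no relators.
Z^1(Gamma, Ad rho) = (sl_2)^19: a cocycle is a free choice of one sl_2 vector per generator, so dim Z^1 = 3*19 = 57.
At an irreducible rho the centralizer of the image in sl_2 is 0, so the coboundary map sl_2 -> Z^1 is injective: dim B^1 = 3.
dim X = dim H^1 = dim Z^1 - dim B^1 = 57 - 3 = 54.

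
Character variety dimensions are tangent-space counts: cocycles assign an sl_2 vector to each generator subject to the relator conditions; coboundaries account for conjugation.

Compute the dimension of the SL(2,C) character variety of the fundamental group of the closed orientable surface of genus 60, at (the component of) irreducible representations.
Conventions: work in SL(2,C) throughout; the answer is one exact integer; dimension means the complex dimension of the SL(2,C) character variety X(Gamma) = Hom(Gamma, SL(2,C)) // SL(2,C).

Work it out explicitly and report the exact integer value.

Gamma = pi_1(Sigma_60) = < a_1, b_1, ..., a_60, b_60 | prod [a_i, b_i] > has 2g = 120 generators and 1 relator.
A cocycle assigns one sl_2 vector per generator subject to the relator condition d_2(z) = 0: dim of the unconstrained space is 3*2g = 360.
d_2 is surjective at irreducible rho (its cokernel H^2 is dual to H^0 = 0), so dim Z^1 = 360 - 3 = 357.
As always at irreducible rho, dim B^1 = 3.
Hence dim X = 357 - 3 = 354.

354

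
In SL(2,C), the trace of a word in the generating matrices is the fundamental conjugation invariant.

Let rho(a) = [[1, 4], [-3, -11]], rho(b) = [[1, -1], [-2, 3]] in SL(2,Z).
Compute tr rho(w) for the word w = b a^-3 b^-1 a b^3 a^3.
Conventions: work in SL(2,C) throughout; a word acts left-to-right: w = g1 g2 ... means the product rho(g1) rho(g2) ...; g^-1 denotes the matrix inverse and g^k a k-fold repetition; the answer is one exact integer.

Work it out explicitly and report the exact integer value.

-4992590

rho(b) = [[1, -1], [-2, 3]]
... * rho(a^-1) = [[-11, -4], [3, 1]]  ->  [[-14, -5], [31, 11]]
... * rho(a^-1) = [[-11, -4], [3, 1]]  ->  [[139, 51], [-308, -113]]
... * rho(a^-1) = [[-11, -4], [3, 1]]  ->  [[-1376, -505], [3049, 1119]]
... * rho(b^-1) = [[3, 1], [2, 1]]  ->  [[-5138, -1881], [11385, 4168]]
... * rho(a) = [[1, 4], [-3, -11]]  ->  [[505, 139], [-1119, -308]]
... * rho(b) = [[1, -1], [-2, 3]]  ->  [[227, -88], [-503, 195]]
... * rho(b) = [[1, -1], [-2, 3]]  ->  [[403, -491], [-893, 1088]]
... * rho(b) = [[1, -1], [-2, 3]]  ->  [[1385, -1876], [-3069, 4157]]
... * rho(a) = [[1, 4], [-3, -11]]  ->  [[7013, 26176], [-15540, -58003]]
... * rho(a) = [[1, 4], [-3, -11]]  ->  [[-71515, -259884], [158469, 575873]]
... * rho(a) = [[1, 4], [-3, -11]]  ->  [[708137, 2572664], [-1569150, -5700727]]
tr = 708137 + -5700727 = -4992590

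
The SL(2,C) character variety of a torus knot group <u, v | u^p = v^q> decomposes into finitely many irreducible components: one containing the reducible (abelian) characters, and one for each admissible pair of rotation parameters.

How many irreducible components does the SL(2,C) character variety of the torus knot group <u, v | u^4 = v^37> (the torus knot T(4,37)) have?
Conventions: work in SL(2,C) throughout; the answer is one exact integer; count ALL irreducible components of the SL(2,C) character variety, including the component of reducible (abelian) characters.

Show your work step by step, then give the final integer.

For T(4,37): irreducibility forces the central element u^4 = v^37 to one of +I, -I.
So on each irreducible component the traces are pinned: tr(u) = 2*cos(pi*alpha/4) with 1 <= alpha <= 3, tr(v) = 2*cos(pi*beta/37) with 1 <= beta <= 36.
The two central values (-1)^alpha I and (-1)^beta I must be the same matrix, so alpha and beta share a parity.
Counting: 2 odd alphas x 18 odd betas + 1 even alphas x 18 even betas = 36 + 18 = 54.
That is 54 components of irreducible characters, and with the reducible (abelian) component the total is 55.

55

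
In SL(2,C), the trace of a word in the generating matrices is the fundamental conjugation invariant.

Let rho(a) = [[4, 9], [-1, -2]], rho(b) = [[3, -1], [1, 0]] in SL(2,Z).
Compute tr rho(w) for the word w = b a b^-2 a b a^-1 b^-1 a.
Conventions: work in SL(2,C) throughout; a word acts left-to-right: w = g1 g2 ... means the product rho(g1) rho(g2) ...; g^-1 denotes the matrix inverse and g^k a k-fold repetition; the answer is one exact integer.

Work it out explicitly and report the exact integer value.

rho(b) = [[3, -1], [1, 0]]
... * rho(a) = [[4, 9], [-1, -2]]  ->  [[13, 29], [4, 9]]
... * rho(b^-1) = [[0, 1], [-1, 3]]  ->  [[-29, 100], [-9, 31]]
... * rho(b^-1) = [[0, 1], [-1, 3]]  ->  [[-100, 271], [-31, 84]]
... * rho(a) = [[4, 9], [-1, -2]]  ->  [[-671, -1442], [-208, -447]]
... * rho(b) = [[3, -1], [1, 0]]  ->  [[-3455, 671], [-1071, 208]]
... * rho(a^-1) = [[-2, -9], [1, 4]]  ->  [[7581, 33779], [2350, 10471]]
... * rho(b^-1) = [[0, 1], [-1, 3]]  ->  [[-33779, 108918], [-10471, 33763]]
... * rho(a) = [[4, 9], [-1, -2]]  ->  [[-244034, -521847], [-75647, -161765]]
tr = -244034 + -161765 = -405799

-405799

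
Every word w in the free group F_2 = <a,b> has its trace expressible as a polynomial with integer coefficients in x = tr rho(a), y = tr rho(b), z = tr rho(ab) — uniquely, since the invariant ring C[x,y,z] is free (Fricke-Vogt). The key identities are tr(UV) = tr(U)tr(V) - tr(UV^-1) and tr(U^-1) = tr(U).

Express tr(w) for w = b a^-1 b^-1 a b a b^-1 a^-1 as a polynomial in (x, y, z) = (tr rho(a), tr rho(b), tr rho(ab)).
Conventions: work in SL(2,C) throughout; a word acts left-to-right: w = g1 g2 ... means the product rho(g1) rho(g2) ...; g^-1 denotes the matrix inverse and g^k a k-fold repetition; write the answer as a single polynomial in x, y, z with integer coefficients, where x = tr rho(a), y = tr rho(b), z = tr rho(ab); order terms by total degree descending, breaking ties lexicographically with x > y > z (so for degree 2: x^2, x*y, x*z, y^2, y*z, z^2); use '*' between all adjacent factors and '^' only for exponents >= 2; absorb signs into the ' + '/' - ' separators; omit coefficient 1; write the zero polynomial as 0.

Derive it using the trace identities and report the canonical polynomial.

so trace(b^2) = trace(b)*trace(b) - trace(1) = y^2 - 2
so trace(a b^2) = trace(b)*trace(a b) - trace(a) = y*z - x
trace(b^2 a b) = trace(b)*trace(a b^2) - trace(a b) = y^2*z - x*y - z
so trace(a b a b) = trace(b a)*trace(b a) - trace(1)   [split at repeated b] = z^2 - 2
so trace(a b a) = trace(a)*trace(b a) - trace(b) = x*z - y
so trace(b^2 a b a) = trace(b)*trace(a b a b) - trace(a b a) = y*z^2 - x*z - y
trace(a^-1 b^2 a b) = trace(b^2 a b)*trace(a) - trace(b^2 a b a) = x*y^2*z - x^2*y - y*z^2 + y
trace(b a b^-1 a^-1 b) = trace(a^-1 b^2 a)*trace(b) - trace(a^-1 b^2 a b) = -x*y^2*z + x^2*y + y^3 + y*z^2 - 3*y
so trace(b a^-1 b a b) = trace(b a b^2)*trace(a) - trace(b a b^2 a) = x*y^2*z - x^2*y - y*z^2 + y
trace(b^2 a b a b) = trace(b)*trace(b a b a b) - trace(b a b a) = y^2*z^2 - x*y*z - y^2 - z^2 + 2
trace(a b a b a b) = trace(b a)*trace(b a b a) - trace(b^-1 a^-1)   [split at repeated b] = z^3 - 3*z
trace(a b a b a) = trace(a)*trace(b a b a) - trace(b a b) = x*z^2 - y*z - x
so trace(b^2 a b a b a) = trace(b)*trace(a b a b a b) - trace(a b a b a) = y*z^3 - x*z^2 - 2*y*z + x
trace(b a b a b a^-1 b) = trace(b^2 a b a b)*trace(a) - trace(b^2 a b a b a) = x*y^2*z^2 - x^2*y*z - y*z^3 - x*y^2 + 2*y*z + x
trace(b a b a b a b a) = trace(b a b a b a)*trace(b a) - trace(a b a b)   [split at repeated b] = z^4 - 4*z^2 + 2
reduce: trace(b a b a b a^-1 b a) = trace(b a b a b a b)*trace(a) - trace(b a b a b a b a) = x*y*z^3 - x^2*z^2 - z^4 - 2*x*y*z + x^2 + 4*z^2 - 2
trace(a^-1 b a^-1 b a b a b) = trace(b a b a b a^-1 b)*trace(a) - trace(b a b a b a^-1 b a) = x^2*y^2*z^2 - x^3*y*z - 2*x*y*z^3 - x^2*y^2 + x^2*z^2 + z^4 + 4*x*y*z - 4*z^2 + 2
so trace(a b a b^-1 a^-1 b a^-1 b) = trace(a^-1 b a^-1 b a b a)*trace(b) - trace(a^-1 b a^-1 b a b a b) = -x^2*y^2*z^2 + x^3*y*z + x*y^3*z + 2*x*y*z^3 - x^2*z^2 - y^2*z^2 - z^4 - 4*x*y*z + y^2 + 4*z^2 - 2
so trace(b a^-1 b^-1 a b a b^-1 a^-1) = trace(a b a b^-1 a^-1 b a^-1)*trace(b) - trace(a b a b^-1 a^-1 b a^-1 b) = x^2*y^2*z^2 - x^3*y*z - 2*x*y^3*z - 2*x*y*z^3 + x^2*y^2 + x^2*z^2 + y^4 + 2*y^2*z^2 + z^4 + 4*x*y*z - 4*y^2 - 4*z^2 + 2

x^2*y^2*z^2 - x^3*y*z - 2*x*y^3*z - 2*x*y*z^3 + x^2*y^2 + x^2*z^2 + y^4 + 2*y^2*z^2 + z^4 + 4*x*y*z - 4*y^2 - 4*z^2 + 2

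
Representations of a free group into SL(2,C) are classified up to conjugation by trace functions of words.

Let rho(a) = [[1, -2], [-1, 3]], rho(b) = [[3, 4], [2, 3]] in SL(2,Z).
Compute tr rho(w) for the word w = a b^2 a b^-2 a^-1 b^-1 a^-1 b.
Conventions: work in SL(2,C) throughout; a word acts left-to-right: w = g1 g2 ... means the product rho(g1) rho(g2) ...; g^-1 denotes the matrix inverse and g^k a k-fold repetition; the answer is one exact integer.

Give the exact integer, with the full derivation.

-15390

rho(a) = [[1, -2], [-1, 3]]
... * rho(b) = [[3, 4], [2, 3]]  ->  [[-1, -2], [3, 5]]
... * rho(b) = [[3, 4], [2, 3]]  ->  [[-7, -10], [19, 27]]
... * rho(a) = [[1, -2], [-1, 3]]  ->  [[3, -16], [-8, 43]]
... * rho(b^-1) = [[3, -4], [-2, 3]]  ->  [[41, -60], [-110, 161]]
... * rho(b^-1) = [[3, -4], [-2, 3]]  ->  [[243, -344], [-652, 923]]
... * rho(a^-1) = [[3, 2], [1, 1]]  ->  [[385, 142], [-1033, -381]]
... * rho(b^-1) = [[3, -4], [-2, 3]]  ->  [[871, -1114], [-2337, 2989]]
... * rho(a^-1) = [[3, 2], [1, 1]]  ->  [[1499, 628], [-4022, -1685]]
... * rho(b) = [[3, 4], [2, 3]]  ->  [[5753, 7880], [-15436, -21143]]
tr = 5753 + -21143 = -15390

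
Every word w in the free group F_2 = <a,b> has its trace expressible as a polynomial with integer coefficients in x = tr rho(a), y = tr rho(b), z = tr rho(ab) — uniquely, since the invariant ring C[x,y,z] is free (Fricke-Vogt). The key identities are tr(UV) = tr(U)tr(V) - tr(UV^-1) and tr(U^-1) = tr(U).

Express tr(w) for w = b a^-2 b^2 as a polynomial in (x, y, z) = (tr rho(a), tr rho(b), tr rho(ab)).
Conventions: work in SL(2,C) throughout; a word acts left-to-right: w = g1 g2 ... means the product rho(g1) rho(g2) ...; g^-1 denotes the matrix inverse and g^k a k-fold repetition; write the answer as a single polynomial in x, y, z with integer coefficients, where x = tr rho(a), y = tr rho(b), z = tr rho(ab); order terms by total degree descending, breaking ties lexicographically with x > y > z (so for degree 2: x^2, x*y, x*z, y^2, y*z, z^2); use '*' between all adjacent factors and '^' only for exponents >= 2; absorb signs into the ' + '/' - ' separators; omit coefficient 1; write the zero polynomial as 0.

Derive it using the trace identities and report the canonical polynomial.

trace(b^2) = trace(b) * trace(b) - trace(1)  (reduce the b square) = y^2 - 2
next, trace(b^3) = trace(b) * trace(b^2) - trace(b)  (reduce the b square) = y^3 - 3*y
trace(a b^2) = trace(b) * trace(a b) - trace(a)  (reduce the b square) = y*z - x
trace(b^3 a) = trace(b) * trace(a b^2) - trace(a b)  (reduce the b square) = y^2*z - x*y - z
and trace(a^-1 b^3) = trace(b^3) * trace(a) - trace(b^3 a)  (eliminate a^-1) = x*y^3 - y^2*z - 2*x*y + z
next, trace(b a^-2 b^2) = trace(a^-1 b^3) * trace(a) - trace(a^-1 b^3 a)  (eliminate a^-1) = x^2*y^3 - x*y^2*z - 2*x^2*y - y^3 + x*z + 3*y

x^2*y^3 - x*y^2*z - 2*x^2*y - y^3 + x*z + 3*y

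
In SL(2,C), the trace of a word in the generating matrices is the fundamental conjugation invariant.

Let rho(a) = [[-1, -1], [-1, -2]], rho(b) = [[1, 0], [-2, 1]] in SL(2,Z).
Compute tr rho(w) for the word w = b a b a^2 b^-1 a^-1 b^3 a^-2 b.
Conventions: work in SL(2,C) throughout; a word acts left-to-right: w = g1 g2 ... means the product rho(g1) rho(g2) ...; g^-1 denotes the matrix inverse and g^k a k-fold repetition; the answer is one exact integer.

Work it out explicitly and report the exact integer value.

rho(b) = [[1, 0], [-2, 1]]
... * rho(a) = [[-1, -1], [-1, -2]]  ->  [[-1, -1], [1, 0]]
... * rho(b) = [[1, 0], [-2, 1]]  ->  [[1, -1], [1, 0]]
... * rho(a) = [[-1, -1], [-1, -2]]  ->  [[0, 1], [-1, -1]]
... * rho(a) = [[-1, -1], [-1, -2]]  ->  [[-1, -2], [2, 3]]
... * rho(b^-1) = [[1, 0], [2, 1]]  ->  [[-5, -2], [8, 3]]
... * rho(a^-1) = [[-2, 1], [1, -1]]  ->  [[8, -3], [-13, 5]]
... * rho(b) = [[1, 0], [-2, 1]]  ->  [[14, -3], [-23, 5]]
... * rho(b) = [[1, 0], [-2, 1]]  ->  [[20, -3], [-33, 5]]
... * rho(b) = [[1, 0], [-2, 1]]  ->  [[26, -3], [-43, 5]]
... * rho(a^-1) = [[-2, 1], [1, -1]]  ->  [[-55, 29], [91, -48]]
... * rho(a^-1) = [[-2, 1], [1, -1]]  ->  [[139, -84], [-230, 139]]
... * rho(b) = [[1, 0], [-2, 1]]  ->  [[307, -84], [-508, 139]]
tr = 307 + 139 = 446

446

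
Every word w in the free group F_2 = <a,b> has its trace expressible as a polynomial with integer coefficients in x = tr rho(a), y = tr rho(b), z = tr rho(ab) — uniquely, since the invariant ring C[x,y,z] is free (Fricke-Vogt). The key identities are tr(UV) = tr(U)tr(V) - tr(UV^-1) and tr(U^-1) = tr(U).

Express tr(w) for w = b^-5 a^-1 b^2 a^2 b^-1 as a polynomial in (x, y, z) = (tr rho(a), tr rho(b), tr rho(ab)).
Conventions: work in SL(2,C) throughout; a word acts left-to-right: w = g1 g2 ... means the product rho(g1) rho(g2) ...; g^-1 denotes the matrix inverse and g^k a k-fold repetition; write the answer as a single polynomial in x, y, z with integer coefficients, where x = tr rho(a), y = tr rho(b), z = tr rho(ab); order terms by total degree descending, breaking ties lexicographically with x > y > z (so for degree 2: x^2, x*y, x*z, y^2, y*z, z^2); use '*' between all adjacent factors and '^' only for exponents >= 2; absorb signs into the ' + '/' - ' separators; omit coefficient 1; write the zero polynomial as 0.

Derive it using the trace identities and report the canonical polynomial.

tr(a^2) = tr(a)*tr(a) - tr(1) = x^2 - 2
tr(a^2 b) = tr(a)*tr(b a) - tr(b) = x*z - y
tr(a^2 b^-1) = tr(a^2)*tr(b) - tr(a^2 b) = x^2*y - x*z - y
tr(a^2 b^-2) = tr(a^2 b^-1)*tr(b) - tr(a^2) = x^2*y^2 - x*y*z - x^2 - y^2 + 2
tr(a^3 b) = tr(a)*tr(b a^2) - tr(b a) = x^2*z - x*y - z
tr(a^3) = tr(a)*tr(a^2) - tr(a) = x^3 - 3*x
tr(a b^2 a^2) = tr(b)*tr(a^3 b) - tr(a^3) = x^2*y*z - x^3 - x*y^2 - y*z + 3*x
tr(a b a b) = tr(b a)*tr(b a) - tr(1) = z^2 - 2
tr(b a b^2 a) = tr(b)*tr(a b a b) - tr(a b a) = y*z^2 - x*z - y
tr(b a b) = tr(b)*tr(a b) - tr(a) = y*z - x
tr(b a b^2) = tr(b)*tr(b a b) - tr(b a) = y^2*z - x*y - z
tr(a b^2 a^2 b) = tr(a)*tr(b a b^2 a) - tr(b a b^2) = x*y*z^2 - x^2*z - y^2*z + z
tr(a b^2 a^2 b^-1) = tr(a b^2 a^2)*tr(b) - tr(a b^2 a^2 b) = x^2*y^2*z - x^3*y - x*y^3 - x*y*z^2 + x^2*z + 3*x*y - z
tr(b^-2 a b^2 a^2) = tr(a b^2 a^2 b^-1)*tr(b) - tr(a b^2 a^2) = x^2*y^3*z - x^3*y^2 - x*y^4 - x*y^2*z^2 + x^3 + 4*x*y^2 - 3*x
tr(b^-3 a b^2 a^2) = tr(b^-2 a b^2 a^2)*tr(b) - tr(b^-2 a b^2 a^2 b) = x^2*y^4*z - x^3*y^3 - x*y^5 - x*y^3*z^2 - x^2*y^2*z + 2*x^3*y + 5*x*y^3 + x*y*z^2 - x^2*z - 6*x*y + z
tr(b^2 a^2 b^-4 a) = tr(b^-3 a b^2 a^2)*tr(b) - tr(b^-3 a b^2 a^2 b) = x^2*y^5*z - x^3*y^4 - x*y^6 - x*y^4*z^2 - 2*x^2*y^3*z + 3*x^3*y^2 + 6*x*y^4 + 2*x*y^2*z^2 - x^2*y*z - x^3 - 10*x*y^2 + y*z + 3*x
tr(b^-4 a^-1 b^2 a^2) = tr(b^2 a^2 b^-4)*tr(a) - tr(b^2 a^2 b^-4 a) = -x^2*y^5*z + x^3*y^4 + x*y^6 + x*y^4*z^2 + 2*x^2*y^3*z - 2*x^3*y^2 - 6*x*y^4 - 2*x*y^2*z^2 + 9*x*y^2 - y*z - x
tr(b^-3 a^-1 b^2 a^2) = tr(b^2 a^2 b^-3)*tr(a) - tr(b^2 a^2 b^-3 a) = -x^2*y^4*z + x^3*y^3 + x*y^5 + x*y^3*z^2 + x^2*y^2*z - x^3*y - 5*x*y^3 - x*y*z^2 + 5*x*y - z
tr(b^-2 a^-1 b^2 a^2 b^-3) = tr(b^-4 a^-1 b^2 a^2)*tr(b) - tr(b^-4 a^-1 b^2 a^2 b) = -x^2*y^6*z + x^3*y^5 + x*y^7 + x*y^5*z^2 + 3*x^2*y^4*z - 3*x^3*y^3 - 7*x*y^5 - 3*x*y^3*z^2 - x^2*y^2*z + x^3*y + 14*x*y^3 + x*y*z^2 - y^2*z - 6*x*y + z
tr(b^-5 a^-1 b^2 a^2 b^-1) = tr(b^-2 a^-1 b^2 a^2 b^-3)*tr(b) - tr(b^-2 a^-1 b^2 a^2 b^-2) = -x^2*y^7*z + x^3*y^6 + x*y^8 + x*y^6*z^2 + 4*x^2*y^5*z - 4*x^3*y^4 - 8*x*y^6 - 4*x*y^4*z^2 - 3*x^2*y^3*z + 3*x^3*y^2 + 20*x*y^4 + 3*x*y^2*z^2 - y^3*z - 15*x*y^2 + 2*y*z + x

-x^2*y^7*z + x^3*y^6 + x*y^8 + x*y^6*z^2 + 4*x^2*y^5*z - 4*x^3*y^4 - 8*x*y^6 - 4*x*y^4*z^2 - 3*x^2*y^3*z + 3*x^3*y^2 + 20*x*y^4 + 3*x*y^2*z^2 - y^3*z - 15*x*y^2 + 2*y*z + x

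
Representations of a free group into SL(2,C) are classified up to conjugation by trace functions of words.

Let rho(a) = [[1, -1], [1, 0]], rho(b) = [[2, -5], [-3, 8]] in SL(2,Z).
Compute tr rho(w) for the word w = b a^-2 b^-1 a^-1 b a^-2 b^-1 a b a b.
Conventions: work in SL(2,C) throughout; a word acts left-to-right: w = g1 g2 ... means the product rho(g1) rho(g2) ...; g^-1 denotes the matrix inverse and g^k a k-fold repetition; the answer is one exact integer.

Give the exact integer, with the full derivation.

-98

rho(b) = [[2, -5], [-3, 8]]
... * rho(a^-1) = [[0, 1], [-1, 1]]  ->  [[5, -3], [-8, 5]]
... * rho(a^-1) = [[0, 1], [-1, 1]]  ->  [[3, 2], [-5, -3]]
... * rho(b^-1) = [[8, 5], [3, 2]]  ->  [[30, 19], [-49, -31]]
... * rho(a^-1) = [[0, 1], [-1, 1]]  ->  [[-19, 49], [31, -80]]
... * rho(b) = [[2, -5], [-3, 8]]  ->  [[-185, 487], [302, -795]]
... * rho(a^-1) = [[0, 1], [-1, 1]]  ->  [[-487, 302], [795, -493]]
... * rho(a^-1) = [[0, 1], [-1, 1]]  ->  [[-302, -185], [493, 302]]
... * rho(b^-1) = [[8, 5], [3, 2]]  ->  [[-2971, -1880], [4850, 3069]]
... * rho(a) = [[1, -1], [1, 0]]  ->  [[-4851, 2971], [7919, -4850]]
... * rho(b) = [[2, -5], [-3, 8]]  ->  [[-18615, 48023], [30388, -78395]]
... * rho(a) = [[1, -1], [1, 0]]  ->  [[29408, 18615], [-48007, -30388]]
... * rho(b) = [[2, -5], [-3, 8]]  ->  [[2971, 1880], [-4850, -3069]]
tr = 2971 + -3069 = -98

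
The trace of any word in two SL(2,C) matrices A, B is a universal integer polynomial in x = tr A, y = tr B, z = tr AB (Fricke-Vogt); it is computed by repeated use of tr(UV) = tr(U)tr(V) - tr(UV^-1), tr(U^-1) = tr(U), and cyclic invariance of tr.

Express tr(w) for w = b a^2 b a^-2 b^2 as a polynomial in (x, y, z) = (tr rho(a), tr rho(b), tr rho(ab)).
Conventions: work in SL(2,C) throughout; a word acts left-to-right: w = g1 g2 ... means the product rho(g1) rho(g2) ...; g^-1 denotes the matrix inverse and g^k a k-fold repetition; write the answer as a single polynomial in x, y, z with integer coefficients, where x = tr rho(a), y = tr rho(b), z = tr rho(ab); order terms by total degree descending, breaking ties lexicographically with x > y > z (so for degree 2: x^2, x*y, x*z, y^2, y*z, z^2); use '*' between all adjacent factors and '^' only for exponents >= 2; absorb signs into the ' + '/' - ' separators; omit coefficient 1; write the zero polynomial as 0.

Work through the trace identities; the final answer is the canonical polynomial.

x^3*y^3*z - x^4*y^2 - x^2*y^4 - x^2*y^2*z^2 - x^3*y*z + x^4 + 5*x^2*y^2 + x^2*z^2 + y^4 - 4*x^2 - 4*y^2 + 2

trace(b a b) = trace(b) * trace(a b) - trace(a) = y*z - x
trace(b^2 a b) = trace(b) * trace(b a b) - trace(b a) = y^2*z - x*y - z
apply: trace(b^4 a) = trace(b) * trace(b^2 a b) - trace(b^2 a) = y^3*z - x*y^2 - 2*y*z + x
use: trace(b^2) = trace(b) * trace(b) - trace(1) = y^2 - 2
use: trace(b^3) = trace(b) * trace(b^2) - trace(b) = y^3 - 3*y
trace(b^4) = trace(b) * trace(b^3) - trace(b^2) = y^4 - 4*y^2 + 2
trace(b^3 a^2 b) = trace(a) * trace(b^4 a) - trace(b^4) = x*y^3*z - x^2*y^2 - y^4 - 2*x*y*z + x^2 + 4*y^2 - 2
apply: trace(b a b a) = trace(b a) * trace(b a) - trace(1)   [split at repeated b] = z^2 - 2
trace(a^2 b a b) = trace(a) * trace(b a b a) - trace(b a b) = x*z^2 - y*z - x
trace(a b a) = trace(a) * trace(b a) - trace(b) = x*z - y
use: trace(a^2 b a) = trace(a) * trace(a b a) - trace(a b) = x^2*z - x*y - z
use: trace(a^2 b a b^2) = trace(b) * trace(a^2 b a b) - trace(a^2 b a) = x*y*z^2 - x^2*z - y^2*z + z
trace(b^3 a^2 b a) = trace(b) * trace(a^2 b a b^2) - trace(a^2 b a b) = x*y^2*z^2 - x^2*y*z - y^3*z - x*z^2 + 2*y*z + x
apply: trace(a^-1 b^3 a^2 b) = trace(b^3 a^2 b) * trace(a) - trace(b^3 a^2 b a) = x^2*y^3*z - x^3*y^2 - x*y^4 - x*y^2*z^2 - x^2*y*z + y^3*z + x^3 + 4*x*y^2 + x*z^2 - 2*y*z - 3*x
apply: trace(b a^2 b a^-2 b^2) = trace(a^-1 b^3 a^2 b) * trace(a) - trace(a^-1 b^3 a^2 b a) = x^3*y^3*z - x^4*y^2 - x^2*y^4 - x^2*y^2*z^2 - x^3*y*z + x^4 + 5*x^2*y^2 + x^2*z^2 + y^4 - 4*x^2 - 4*y^2 + 2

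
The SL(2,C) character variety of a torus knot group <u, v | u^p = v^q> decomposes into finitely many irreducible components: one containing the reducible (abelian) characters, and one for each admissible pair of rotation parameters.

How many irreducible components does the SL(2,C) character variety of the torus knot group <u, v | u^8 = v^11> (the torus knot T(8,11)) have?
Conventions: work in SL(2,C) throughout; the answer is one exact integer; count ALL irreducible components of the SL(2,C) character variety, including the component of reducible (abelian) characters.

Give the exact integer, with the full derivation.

36

In the torus knot group T(8,11), u^8 = v^11 is central, so an irreducible representation sends it to +I or -I (Schur).
So on each irreducible component the traces are pinned: tr(u) = 2*cos(pi*alpha/8) with 1 <= alpha <= 7, tr(v) = 2*cos(pi*beta/11) with 1 <= beta <= 10.
Consistency of u^8 = (-1)^alpha I with v^11 = (-1)^beta I forces alpha = beta (mod 2).
Enumerate parity-matched pairs: 4*5 odd-odd plus 3*5 even-even gives 35.
Total: 35 irreducible-character components + 1 reducible (abelian) component = 36.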